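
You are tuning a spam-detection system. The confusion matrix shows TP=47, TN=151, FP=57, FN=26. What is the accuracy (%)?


Accuracy = (TP+TN)/(TP+TN+FP+FN)
= (47+151)/(281)
= 198/281 = 70.46%

70.46%


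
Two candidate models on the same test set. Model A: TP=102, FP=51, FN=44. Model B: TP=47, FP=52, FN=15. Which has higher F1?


Model A: P=102/153=0.6667, R=102/146=0.6986, F1=2PR/(P+R)=2TP/(2TP+FP+FN)=204/299=0.6823
Model B: P=47/99=0.4747, R=47/62=0.7581, F1=2PR/(P+R)=2TP/(2TP+FP+FN)=94/161=0.5839
0.6823 > 0.5839 → Model A

Model A


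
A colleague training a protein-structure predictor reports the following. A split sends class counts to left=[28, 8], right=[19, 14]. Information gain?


Parent = [47, 22], H_parent = 0.9031
H_left = 0.7642 (n=36), H_right = 0.9834 (n=33)
H_children = (36/69)·0.7642 + (33/69)·0.9834 = 0.869
IG = 0.9031 - 0.869 = 0.0341

0.0341


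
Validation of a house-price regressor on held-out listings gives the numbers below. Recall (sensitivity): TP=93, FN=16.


Recall = TP/(TP+FN)
= 93/(93+16)
= 93/109 = 85.32%

85.32%


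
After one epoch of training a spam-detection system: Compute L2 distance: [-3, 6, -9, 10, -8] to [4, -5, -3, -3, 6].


d = √((-3-4)² + (6+ 5)² + (-9+ 3)² + (10+ 3)² + (-8-6)²)
  = √(49 + 121 + 36 + 169 + 196)
  = √571 = 23.8956

23.8956


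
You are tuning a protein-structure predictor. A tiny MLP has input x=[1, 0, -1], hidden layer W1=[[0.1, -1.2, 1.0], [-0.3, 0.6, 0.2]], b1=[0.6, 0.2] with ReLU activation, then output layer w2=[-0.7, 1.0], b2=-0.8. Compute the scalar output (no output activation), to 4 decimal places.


z1[0] = (0.1)·(1) + (-1.2)·(0) + (1.0)·(-1) + 0.6 = -0.3
z1[1] = (-0.3)·(1) + (0.6)·(0) + (0.2)·(-1) + 0.2 = -0.3
h = ReLU(z1) = [0.0, 0.0]
output = (-0.7)·(0.0) + (1.0)·(0.0) - 0.8 = -0.8

-0.8


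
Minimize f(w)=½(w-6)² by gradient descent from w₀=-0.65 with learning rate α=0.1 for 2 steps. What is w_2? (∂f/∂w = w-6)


step 1: grad = -0.65-6 = -6.65; w = -0.65 - 0.1·(-6.65) = 0.015
step 2: grad = 0.015-6 = -5.985; w = 0.015 - 0.1·(-5.985) = 0.6135

0.6135


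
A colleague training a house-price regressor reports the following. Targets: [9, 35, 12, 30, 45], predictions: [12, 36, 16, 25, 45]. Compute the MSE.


Squared errors: (9-12)²=9, (35-36)²=1, (12-16)²=16, (30-25)²=25, (45-45)²=0
Sum = 51
MSE = 51/5 = 51/5

51/5


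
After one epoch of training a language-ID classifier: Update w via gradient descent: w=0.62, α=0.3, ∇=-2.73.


w_new = w - α·∇
= 0.62 - 0.3·-2.73
= 0.62 + 0.819
= 1.439

1.439


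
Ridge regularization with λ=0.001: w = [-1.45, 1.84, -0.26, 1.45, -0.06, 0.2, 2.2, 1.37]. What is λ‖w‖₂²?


‖w‖₂² = (-1.45)² + (1.84)² + (-0.26)² + (1.45)² + (-0.06)² + (0.2)² + (2.2)² + (1.37)²
     = 2.1025 + 3.3856 + 0.0676 + 2.1025 + 0.0036 + 0.04 + 4.84 + 1.8769
     = 14.4187
λ·‖w‖₂² = 0.001·14.4187 = 0.014419

0.014419


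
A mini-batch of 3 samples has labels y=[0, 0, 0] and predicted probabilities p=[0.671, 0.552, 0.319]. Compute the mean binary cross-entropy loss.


L[0] = -ln(1-0.671) = -ln(0.329) = 1.1117
L[1] = -ln(1-0.552) = -ln(0.448) = 0.803
L[2] = -ln(1-0.319) = -ln(0.681) = 0.3842
mean = (1.1117 + 0.803 + 0.3842)/3 = 0.7663

0.7663


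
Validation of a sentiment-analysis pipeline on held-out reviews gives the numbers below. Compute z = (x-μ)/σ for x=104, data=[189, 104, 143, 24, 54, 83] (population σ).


μ = 99.5, σ = 54.7197
z = (104 - 99.5)/54.7197 = 0.0822

0.0822


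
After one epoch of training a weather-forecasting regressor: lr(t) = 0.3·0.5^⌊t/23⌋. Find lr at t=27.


n_drops = ⌊27/23⌋ = 1
lr = 0.3·0.5^1 = 0.3·0.5 = 0.15

0.15


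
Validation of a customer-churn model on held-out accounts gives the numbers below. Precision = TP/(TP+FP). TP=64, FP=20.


Precision = TP/(TP+FP)
= 64/(64+20)
= 64/84 = 76.19%

76.19%


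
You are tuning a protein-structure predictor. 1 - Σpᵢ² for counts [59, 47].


Probabilities: [59/106, 47/106] ≈ [0.5566, 0.4434]
Σpᵢ² = (3481 + 2209)/106² = 5690/11236
Gini = 1 - Σpᵢ² = 1 - 5690/11236 = 0.4936

0.4936


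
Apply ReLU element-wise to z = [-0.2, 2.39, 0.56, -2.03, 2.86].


ReLU(-0.2) = max(0, -0.2) = 0.0
ReLU(2.39) = max(0, 2.39) = 2.39
ReLU(0.56) = max(0, 0.56) = 0.56
ReLU(-2.03) = max(0, -2.03) = 0.0
ReLU(2.86) = max(0, 2.86) = 2.86
result = [0.0, 2.39, 0.56, 0.0, 2.86]

[0.0, 2.39, 0.56, 0.0, 2.86]


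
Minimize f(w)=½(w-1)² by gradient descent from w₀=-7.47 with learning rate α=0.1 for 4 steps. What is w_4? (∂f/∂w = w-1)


step 1: grad = -7.47-1 = -8.47; w = -7.47 - 0.1·(-8.47) = -6.623
step 2: grad = -6.623-1 = -7.623; w = -6.623 - 0.1·(-7.623) = -5.8607
step 3: grad = -5.8607-1 = -6.8607; w = -5.8607 - 0.1·(-6.8607) = -5.17463
step 4: grad = -5.17463-1 = -6.17463; w = -5.17463 - 0.1·(-6.17463) = -4.557167

-4.557167


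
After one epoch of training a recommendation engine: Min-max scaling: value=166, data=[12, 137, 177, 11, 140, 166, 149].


min=11, max=177
(166-11)/(177-11) = 155/166 = 0.9337

0.9337


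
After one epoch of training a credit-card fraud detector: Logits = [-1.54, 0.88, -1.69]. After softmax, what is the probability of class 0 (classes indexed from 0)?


Exponentials: e^-1.54=0.2144, e^0.88=2.4109, e^-1.69=0.1845
Sum = 2.8098
Softmax = [0.0763, 0.858, 0.0657]
p[0] = 0.2144/2.8098 = 0.0763

0.0763


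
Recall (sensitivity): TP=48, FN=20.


Recall = TP/(TP+FN)
= 48/(48+20)
= 48/68 = 70.59%

70.59%


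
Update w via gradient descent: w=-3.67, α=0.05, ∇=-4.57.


w_new = w - α·∇
= -3.67 - 0.05·-4.57
= -3.67 + 0.2285
= -3.4415

-3.4415


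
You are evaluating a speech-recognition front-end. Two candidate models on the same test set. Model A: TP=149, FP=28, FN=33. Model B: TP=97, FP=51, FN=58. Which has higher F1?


Model A: P=149/177=0.8418, R=149/182=0.8187, F1=2PR/(P+R)=2TP/(2TP+FP+FN)=298/359=0.8301
Model B: P=97/148=0.6554, R=97/155=0.6258, F1=2PR/(P+R)=2TP/(2TP+FP+FN)=194/303=0.6403
0.8301 > 0.6403 → Model A

Model A


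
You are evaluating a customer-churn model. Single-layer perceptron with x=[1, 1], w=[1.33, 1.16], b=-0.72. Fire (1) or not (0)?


z = (1)·(1.33) + (1)·(1.16) - 0.72
  = 1.77
step(z) = 1 (z≥0)

1


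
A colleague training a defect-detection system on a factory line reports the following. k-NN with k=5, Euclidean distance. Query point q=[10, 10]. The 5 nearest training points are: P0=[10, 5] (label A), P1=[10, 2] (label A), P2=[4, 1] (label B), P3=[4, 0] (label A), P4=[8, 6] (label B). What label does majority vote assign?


d(q,P0) = 5.0  (label A)
d(q,P1) = 8.0  (label A)
d(q,P2) = 10.8167  (label B)
d(q,P3) = 11.6619  (label A)
d(q,P4) = 4.4721  (label B)
Votes: A=3, B=2
Majority → A

A


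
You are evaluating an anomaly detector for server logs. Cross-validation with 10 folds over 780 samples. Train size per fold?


Fold size = 780/10 = 78
Training per fold = 780 - 78 = 702

702


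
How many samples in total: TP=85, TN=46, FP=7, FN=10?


Total = TP + TN + FP + FN
= 85 + 46 + 7 + 10
= 148
(Predicted positive: 92, predicted negative: 56)

148


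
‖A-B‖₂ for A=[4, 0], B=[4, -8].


d = √((4-4)² + (0+ 8)²)
  = √(0 + 64)
  = √64 = 8.0

8.0


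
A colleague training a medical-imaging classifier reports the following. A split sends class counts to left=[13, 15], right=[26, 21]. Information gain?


Parent = [39, 36], H_parent = 0.9988
H_left = 0.9963 (n=28), H_right = 0.9918 (n=47)
H_children = (28/75)·0.9963 + (47/75)·0.9918 = 0.9935
IG = 0.9988 - 0.9935 = 0.0053

0.0053


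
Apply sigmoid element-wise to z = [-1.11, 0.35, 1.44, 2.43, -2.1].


σ(-1.11) = 1/(1+e^1.11) = 0.2479
σ(0.35) = 1/(1+e^-0.35) = 0.5866
σ(1.44) = 1/(1+e^-1.44) = 0.8085
σ(2.43) = 1/(1+e^-2.43) = 0.9191
σ(-2.1) = 1/(1+e^2.1) = 0.1091
result = [0.2479, 0.5866, 0.8085, 0.9191, 0.1091]

[0.2479, 0.5866, 0.8085, 0.9191, 0.1091]


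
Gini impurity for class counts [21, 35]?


Probabilities: [21/56, 35/56] ≈ [0.375, 0.625]
Σpᵢ² = (441 + 1225)/56² = 1666/3136
Gini = 1 - Σpᵢ² = 1 - 1666/3136 = 0.4688

0.4688


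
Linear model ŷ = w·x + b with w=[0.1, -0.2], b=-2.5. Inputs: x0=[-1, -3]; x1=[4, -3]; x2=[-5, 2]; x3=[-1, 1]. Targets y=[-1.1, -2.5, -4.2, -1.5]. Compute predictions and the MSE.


ŷ0 = (0.1)·(-1) + (-0.2)·(-3) - 2.5 = -2.0
ŷ1 = (0.1)·(4) + (-0.2)·(-3) - 2.5 = -1.5
ŷ2 = (0.1)·(-5) + (-0.2)·(2) - 2.5 = -3.4
ŷ3 = (0.1)·(-1) + (-0.2)·(1) - 2.5 = -2.8
errors² = [0.81, 1.0, 0.64, 1.69]
MSE = 4.1400/4 = 1.035

1.035


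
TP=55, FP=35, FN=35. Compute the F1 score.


Precision = 55/90 = 0.6111
Recall = 55/90 = 0.6111
F1 = 2·P·R/(P+R) = 2·TP/(2·TP+FP+FN) = 110/(110+35+35) = 110/180 = 0.6111

0.6111


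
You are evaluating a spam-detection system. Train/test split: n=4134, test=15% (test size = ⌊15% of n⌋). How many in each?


Test = ⌊4134·15/100⌋ = 620
Train = 4134 - 620 = 3514

Train: 3514, Test: 620


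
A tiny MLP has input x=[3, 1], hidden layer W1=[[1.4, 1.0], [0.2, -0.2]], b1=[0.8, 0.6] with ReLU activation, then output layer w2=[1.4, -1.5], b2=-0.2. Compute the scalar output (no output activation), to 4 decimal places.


z1[0] = (1.4)·(3) + (1.0)·(1) + 0.8 = 6.0
z1[1] = (0.2)·(3) + (-0.2)·(1) + 0.6 = 1.0
h = ReLU(z1) = [6.0, 1.0]
output = (1.4)·(6.0) + (-1.5)·(1.0) - 0.2 = 6.7

6.7


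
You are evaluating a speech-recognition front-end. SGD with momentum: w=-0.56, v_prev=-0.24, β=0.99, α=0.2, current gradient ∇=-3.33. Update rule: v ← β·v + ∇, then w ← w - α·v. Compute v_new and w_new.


v_new = 0.99·-0.24 - 3.33 = -0.2376 - 3.33 = -3.5676
w_new = -0.56 - 0.2·-3.5676 = -0.56 + 0.71352 = 0.15352

v_new=-3.5676, w_new=0.15352


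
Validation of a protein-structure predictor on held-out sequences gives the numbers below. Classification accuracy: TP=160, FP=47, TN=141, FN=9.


Accuracy = (TP+TN)/(TP+TN+FP+FN)
= (160+141)/(357)
= 301/357 = 84.31%

84.31%


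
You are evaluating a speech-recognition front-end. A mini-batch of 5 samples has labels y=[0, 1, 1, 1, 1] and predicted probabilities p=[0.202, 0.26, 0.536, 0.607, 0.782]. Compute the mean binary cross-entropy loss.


L[0] = -ln(1-0.202) = -ln(0.798) = 0.2256
L[1] = -ln(0.26) = 1.3471
L[2] = -ln(0.536) = 0.6236
L[3] = -ln(0.607) = 0.4992
L[4] = -ln(0.782) = 0.2459
mean = (0.2256 + 1.3471 + 0.6236 + 0.4992 + 0.2459)/5 = 0.5883

0.5883


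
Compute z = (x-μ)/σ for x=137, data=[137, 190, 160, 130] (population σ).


μ = 154.25, σ = 23.4347
z = (137 - 154.25)/23.4347 = -0.7361

-0.7361


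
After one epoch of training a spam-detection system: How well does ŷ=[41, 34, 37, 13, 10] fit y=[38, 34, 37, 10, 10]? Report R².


ȳ = 25.8
SS_res = Σ(y-ŷ)² = 18
SS_tot = Σ(y-ȳ)² = 840.8
R² = 1 - SS_res/SS_tot = 1 - 0.0214 = 0.9786

0.9786


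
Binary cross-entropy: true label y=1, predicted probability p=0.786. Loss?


BCE = -[y·ln(p) + (1-y)·ln(1-p)]
= -1·ln(0.786) - 0
= -ln(0.786) = 0.2408

0.2408


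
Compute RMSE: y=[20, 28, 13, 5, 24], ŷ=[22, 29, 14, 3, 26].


MSE = 14/5 = 2.8
RMSE = √(14/5) = 1.6733

1.6733


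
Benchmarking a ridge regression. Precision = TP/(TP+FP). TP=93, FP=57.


Precision = TP/(TP+FP)
= 93/(93+57)
= 93/150 = 62.0%

62.0%


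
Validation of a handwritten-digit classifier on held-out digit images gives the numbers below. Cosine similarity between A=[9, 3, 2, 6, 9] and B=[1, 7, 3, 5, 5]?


A·B = 9·1 + 3·7 + 2·3 + 6·5 + 9·5 = 111
‖A‖ = √211 = 14.5258, ‖B‖ = √109 = 10.4403
cos = 111/(√211·√109) = 111/√22999 = 0.7319

0.7319


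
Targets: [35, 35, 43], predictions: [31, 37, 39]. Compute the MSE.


Squared errors: (35-31)²=16, (35-37)²=4, (43-39)²=16
Sum = 36
MSE = 36/3 = 12

12


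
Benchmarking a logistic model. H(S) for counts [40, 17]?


Probabilities: [40/57, 17/57] ≈ [0.7018, 0.2982]
H = -((40/57)·log₂(40/57) + (17/57)·log₂(17/57))
  = 0.8791 bits

0.8791 bits


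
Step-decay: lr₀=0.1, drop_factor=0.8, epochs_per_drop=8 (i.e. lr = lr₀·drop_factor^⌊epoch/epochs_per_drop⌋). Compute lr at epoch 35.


n_drops = ⌊35/8⌋ = 4
lr = 0.1·0.8^4 = 0.1·0.4096 = 0.04096

0.04096


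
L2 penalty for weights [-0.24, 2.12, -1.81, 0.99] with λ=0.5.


‖w‖₂² = (-0.24)² + (2.12)² + (-1.81)² + (0.99)²
     = 0.0576 + 4.4944 + 3.2761 + 0.9801
     = 8.8082
λ·‖w‖₂² = 0.5·8.8082 = 4.4041

4.4041


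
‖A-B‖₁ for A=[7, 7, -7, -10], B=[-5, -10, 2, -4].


d = |7+ 5| + |7+ 10| + |-7-2| + |-10+ 4|
  = 12 + 17 + 9 + 6
  = 44

44


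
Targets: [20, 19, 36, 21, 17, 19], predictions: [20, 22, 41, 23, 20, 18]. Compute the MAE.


Absolute errors: |20-20|=0, |19-22|=3, |36-41|=5, |21-23|=2, |17-20|=3, |19-18|=1
Sum = 14
MAE = 14/6 = 7/3

7/3


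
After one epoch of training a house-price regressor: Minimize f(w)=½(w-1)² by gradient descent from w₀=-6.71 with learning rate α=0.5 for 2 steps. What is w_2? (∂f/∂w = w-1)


step 1: grad = -6.71-1 = -7.71; w = -6.71 - 0.5·(-7.71) = -2.855
step 2: grad = -2.855-1 = -3.855; w = -2.855 - 0.5·(-3.855) = -0.9275

-0.9275


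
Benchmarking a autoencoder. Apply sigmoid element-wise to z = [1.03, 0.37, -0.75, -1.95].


σ(1.03) = 1/(1+e^-1.03) = 0.7369
σ(0.37) = 1/(1+e^-0.37) = 0.5915
σ(-0.75) = 1/(1+e^0.75) = 0.3208
σ(-1.95) = 1/(1+e^1.95) = 0.1246
result = [0.7369, 0.5915, 0.3208, 0.1246]

[0.7369, 0.5915, 0.3208, 0.1246]


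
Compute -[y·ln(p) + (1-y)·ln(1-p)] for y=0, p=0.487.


BCE = -[y·ln(p) + (1-y)·ln(1-p)]
= -0 - 1·ln(1-0.487)
= -ln(0.513) = 0.6675

0.6675


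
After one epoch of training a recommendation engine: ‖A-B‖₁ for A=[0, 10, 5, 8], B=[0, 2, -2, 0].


d = |0-0| + |10-2| + |5+ 2| + |8-0|
  = 0 + 8 + 7 + 8
  = 23

23


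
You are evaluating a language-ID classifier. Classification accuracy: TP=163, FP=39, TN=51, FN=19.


Accuracy = (TP+TN)/(TP+TN+FP+FN)
= (163+51)/(272)
= 214/272 = 78.68%

78.68%


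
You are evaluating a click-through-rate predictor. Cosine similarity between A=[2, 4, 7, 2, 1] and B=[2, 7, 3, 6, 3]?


A·B = 2·2 + 4·7 + 7·3 + 2·6 + 1·3 = 68
‖A‖ = √74 = 8.6023, ‖B‖ = √107 = 10.3441
cos = 68/(√74·√107) = 68/√7918 = 0.7642

0.7642


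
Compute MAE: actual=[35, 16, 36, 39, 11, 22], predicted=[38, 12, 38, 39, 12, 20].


Absolute errors: |35-38|=3, |16-12|=4, |36-38|=2, |39-39|=0, |11-12|=1, |22-20|=2
Sum = 12
MAE = 12/6 = 2

2


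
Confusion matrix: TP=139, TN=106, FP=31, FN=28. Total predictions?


Total = TP + TN + FP + FN
= 139 + 106 + 31 + 28
= 304
(Predicted positive: 170, predicted negative: 134)

304


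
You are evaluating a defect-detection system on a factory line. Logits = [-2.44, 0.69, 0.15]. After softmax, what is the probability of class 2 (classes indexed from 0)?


Exponentials: e^-2.44=0.0872, e^0.69=1.9937, e^0.15=1.1618
Sum = 3.2427
Softmax = [0.0269, 0.6148, 0.3583]
p[2] = 1.1618/3.2427 = 0.3583

0.3583


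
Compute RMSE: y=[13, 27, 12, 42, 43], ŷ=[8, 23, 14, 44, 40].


MSE = 58/5 = 11.6
RMSE = √(58/5) = 3.4059

3.4059


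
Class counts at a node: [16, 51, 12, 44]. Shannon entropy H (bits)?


Probabilities: [16/123, 51/123, 12/123, 44/123] ≈ [0.1301, 0.4146, 0.0976, 0.3577]
H = -((16/123)·log₂(16/123) + (51/123)·log₂(51/123) + (12/123)·log₂(12/123) + (44/123)·log₂(44/123))
  = 1.7675 bits

1.7675 bits


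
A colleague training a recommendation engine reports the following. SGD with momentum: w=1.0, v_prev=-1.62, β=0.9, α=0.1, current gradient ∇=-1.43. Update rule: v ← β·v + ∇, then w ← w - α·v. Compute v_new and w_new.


v_new = 0.9·-1.62 - 1.43 = -1.458 - 1.43 = -2.888
w_new = 1.0 - 0.1·-2.888 = 1.0 + 0.2888 = 1.2888

v_new=-2.888, w_new=1.2888


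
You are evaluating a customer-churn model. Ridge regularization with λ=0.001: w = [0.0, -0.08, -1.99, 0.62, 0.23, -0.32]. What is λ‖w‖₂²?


‖w‖₂² = (0.0)² + (-0.08)² + (-1.99)² + (0.62)² + (0.23)² + (-0.32)²
     = 0 + 0.0064 + 3.9601 + 0.3844 + 0.0529 + 0.1024
     = 4.5062
λ·‖w‖₂² = 0.001·4.5062 = 0.004506

0.004506


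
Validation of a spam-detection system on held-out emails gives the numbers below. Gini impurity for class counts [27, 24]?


Probabilities: [27/51, 24/51] ≈ [0.5294, 0.4706]
Σpᵢ² = (729 + 576)/51² = 1305/2601
Gini = 1 - Σpᵢ² = 1 - 1305/2601 = 0.4983

0.4983


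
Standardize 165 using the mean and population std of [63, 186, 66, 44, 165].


μ = 104.8, σ = 58.5949
z = (165 - 104.8)/58.5949 = 1.0274

1.0274


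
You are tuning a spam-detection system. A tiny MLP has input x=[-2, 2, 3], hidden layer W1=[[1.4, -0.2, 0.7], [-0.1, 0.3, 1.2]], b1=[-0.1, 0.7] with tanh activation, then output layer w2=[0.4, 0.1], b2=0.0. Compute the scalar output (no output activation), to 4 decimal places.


z1[0] = (1.4)·(-2) + (-0.2)·(2) + (0.7)·(3) - 0.1 = -1.2
z1[1] = (-0.1)·(-2) + (0.3)·(2) + (1.2)·(3) + 0.7 = 5.1
h = tanh(z1) = [-0.8337, 0.9999]
output = (0.4)·(-0.8337) + (0.1)·(0.9999) + 0.0 = -0.2335

-0.2335


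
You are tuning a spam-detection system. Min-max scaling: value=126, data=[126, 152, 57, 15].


min=15, max=152
(126-15)/(152-15) = 111/137 = 0.8102

0.8102


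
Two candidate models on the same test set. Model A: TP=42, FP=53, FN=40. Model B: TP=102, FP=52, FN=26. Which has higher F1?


Model A: P=42/95=0.4421, R=42/82=0.5122, F1=2PR/(P+R)=2TP/(2TP+FP+FN)=84/177=0.4746
Model B: P=102/154=0.6623, R=102/128=0.7969, F1=2PR/(P+R)=2TP/(2TP+FP+FN)=204/282=0.7234
0.4746 < 0.7234 → Model B

Model B


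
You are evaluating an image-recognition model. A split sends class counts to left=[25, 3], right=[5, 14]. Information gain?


Parent = [30, 17], H_parent = 0.9441
H_left = 0.4912 (n=28), H_right = 0.8315 (n=19)
H_children = (28/47)·0.4912 + (19/47)·0.8315 = 0.6288
IG = 0.9441 - 0.6288 = 0.3153

0.3153


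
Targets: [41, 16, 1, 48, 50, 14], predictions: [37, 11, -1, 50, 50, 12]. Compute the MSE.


Squared errors: (41-37)²=16, (16-11)²=25, (1+ 1)²=4, (48-50)²=4, (50-50)²=0, (14-12)²=4
Sum = 53
MSE = 53/6 = 53/6

53/6


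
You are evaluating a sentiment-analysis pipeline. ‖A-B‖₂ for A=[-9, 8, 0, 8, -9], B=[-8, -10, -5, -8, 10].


d = √((-9+ 8)² + (8+ 10)² + (0+ 5)² + (8+ 8)² + (-9-10)²)
  = √(1 + 324 + 25 + 256 + 361)
  = √967 = 31.0966

31.0966


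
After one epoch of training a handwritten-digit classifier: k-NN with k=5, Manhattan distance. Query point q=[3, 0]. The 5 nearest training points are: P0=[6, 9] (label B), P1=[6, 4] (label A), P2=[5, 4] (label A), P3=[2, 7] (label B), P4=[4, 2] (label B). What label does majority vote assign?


d(q,P0) = 12  (label B)
d(q,P1) = 7  (label A)
d(q,P2) = 6  (label A)
d(q,P3) = 8  (label B)
d(q,P4) = 3  (label B)
Votes: A=2, B=3
Majority → B

B


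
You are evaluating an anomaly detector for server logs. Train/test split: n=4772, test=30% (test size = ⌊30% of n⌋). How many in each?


Test = ⌊4772·30/100⌋ = 1431
Train = 4772 - 1431 = 3341

Train: 3341, Test: 1431


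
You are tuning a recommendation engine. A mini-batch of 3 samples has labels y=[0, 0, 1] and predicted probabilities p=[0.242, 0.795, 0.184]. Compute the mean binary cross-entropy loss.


L[0] = -ln(1-0.242) = -ln(0.758) = 0.2771
L[1] = -ln(1-0.795) = -ln(0.205) = 1.5847
L[2] = -ln(0.184) = 1.6928
mean = (0.2771 + 1.5847 + 1.6928)/3 = 1.1849

1.1849


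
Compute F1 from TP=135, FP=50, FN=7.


Precision = 135/185 = 0.7297
Recall = 135/142 = 0.9507
F1 = 2·P·R/(P+R) = 2·TP/(2·TP+FP+FN) = 270/(270+50+7) = 270/327 = 0.8257

0.8257


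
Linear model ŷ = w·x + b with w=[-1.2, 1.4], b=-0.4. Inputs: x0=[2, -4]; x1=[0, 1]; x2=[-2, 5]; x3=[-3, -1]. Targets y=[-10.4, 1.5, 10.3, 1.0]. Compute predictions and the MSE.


ŷ0 = (-1.2)·(2) + (1.4)·(-4) - 0.4 = -8.4
ŷ1 = (-1.2)·(0) + (1.4)·(1) - 0.4 = 1.0
ŷ2 = (-1.2)·(-2) + (1.4)·(5) - 0.4 = 9.0
ŷ3 = (-1.2)·(-3) + (1.4)·(-1) - 0.4 = 1.8
errors² = [4.0, 0.25, 1.69, 0.64]
MSE = 6.5800/4 = 1.645

1.645


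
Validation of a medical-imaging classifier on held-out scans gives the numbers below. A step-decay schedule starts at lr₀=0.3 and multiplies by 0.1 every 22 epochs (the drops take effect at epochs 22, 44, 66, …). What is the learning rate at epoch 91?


n_drops = ⌊91/22⌋ = 4
lr = 0.3·0.1^4 = 0.3·0.0001 = 0.00003

0.00003


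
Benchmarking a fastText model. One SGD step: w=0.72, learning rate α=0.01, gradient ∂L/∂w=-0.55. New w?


w_new = w - α·∇
= 0.72 - 0.01·-0.55
= 0.72 + 0.0055
= 0.7255

0.7255


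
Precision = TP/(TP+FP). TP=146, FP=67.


Precision = TP/(TP+FP)
= 146/(146+67)
= 146/213 = 68.54%

68.54%


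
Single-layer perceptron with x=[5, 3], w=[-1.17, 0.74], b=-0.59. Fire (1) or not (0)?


z = (5)·(-1.17) + (3)·(0.74) - 0.59
  = -4.22
step(z) = 0 (z<0)

0


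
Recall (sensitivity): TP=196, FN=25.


Recall = TP/(TP+FN)
= 196/(196+25)
= 196/221 = 88.69%

88.69%


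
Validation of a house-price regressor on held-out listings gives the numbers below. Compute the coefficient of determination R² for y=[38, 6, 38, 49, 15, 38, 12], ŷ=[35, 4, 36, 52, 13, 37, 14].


ȳ = 28
SS_res = Σ(y-ŷ)² = 35
SS_tot = Σ(y-ȳ)² = 1650
R² = 1 - SS_res/SS_tot = 1 - 0.0212 = 0.9788

0.9788


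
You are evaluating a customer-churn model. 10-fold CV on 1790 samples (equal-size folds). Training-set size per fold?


Fold size = 1790/10 = 179
Training per fold = 1790 - 179 = 1611

1611


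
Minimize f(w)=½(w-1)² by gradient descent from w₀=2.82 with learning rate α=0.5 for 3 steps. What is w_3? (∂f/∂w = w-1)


step 1: grad = 2.82-1 = 1.82; w = 2.82 - 0.5·(1.82) = 1.91
step 2: grad = 1.91-1 = 0.91; w = 1.91 - 0.5·(0.91) = 1.455
step 3: grad = 1.455-1 = 0.455; w = 1.455 - 0.5·(0.455) = 1.2275

1.2275


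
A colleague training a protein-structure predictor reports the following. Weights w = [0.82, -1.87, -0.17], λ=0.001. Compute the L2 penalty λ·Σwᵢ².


‖w‖₂² = (0.82)² + (-1.87)² + (-0.17)²
     = 0.6724 + 3.4969 + 0.0289
     = 4.1982
λ·‖w‖₂² = 0.001·4.1982 = 0.004198

0.004198


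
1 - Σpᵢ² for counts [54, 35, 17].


Probabilities: [54/106, 35/106, 17/106] ≈ [0.5094, 0.3302, 0.1604]
Σpᵢ² = (2916 + 1225 + 289)/106² = 4430/11236
Gini = 1 - Σpᵢ² = 1 - 4430/11236 = 0.6057

0.6057


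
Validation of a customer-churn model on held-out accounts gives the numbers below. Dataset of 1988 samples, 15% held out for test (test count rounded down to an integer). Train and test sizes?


Test = ⌊1988·15/100⌋ = 298
Train = 1988 - 298 = 1690

Train: 1690, Test: 298


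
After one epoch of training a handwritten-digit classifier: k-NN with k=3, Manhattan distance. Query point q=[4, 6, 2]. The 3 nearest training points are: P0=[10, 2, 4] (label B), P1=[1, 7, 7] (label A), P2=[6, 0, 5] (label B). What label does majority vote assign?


d(q,P0) = 12  (label B)
d(q,P1) = 9  (label A)
d(q,P2) = 11  (label B)
Votes: A=1, B=2
Majority → B

B


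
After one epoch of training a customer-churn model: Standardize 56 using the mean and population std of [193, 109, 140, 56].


μ = 124.5, σ = 49.6614
z = (56 - 124.5)/49.6614 = -1.3793

-1.3793


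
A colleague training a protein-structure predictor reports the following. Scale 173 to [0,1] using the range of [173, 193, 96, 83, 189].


min=83, max=193
(173-83)/(193-83) = 90/110 = 0.8182

0.8182


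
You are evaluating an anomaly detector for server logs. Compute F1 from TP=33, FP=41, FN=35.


Precision = 33/74 = 0.4459
Recall = 33/68 = 0.4853
F1 = 2·P·R/(P+R) = 2·TP/(2·TP+FP+FN) = 66/(66+41+35) = 66/142 = 0.4648

0.4648


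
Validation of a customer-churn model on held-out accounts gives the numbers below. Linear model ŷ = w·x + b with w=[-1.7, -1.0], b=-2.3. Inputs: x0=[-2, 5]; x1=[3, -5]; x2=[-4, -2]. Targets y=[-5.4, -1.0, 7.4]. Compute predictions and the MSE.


ŷ0 = (-1.7)·(-2) + (-1.0)·(5) - 2.3 = -3.9
ŷ1 = (-1.7)·(3) + (-1.0)·(-5) - 2.3 = -2.4
ŷ2 = (-1.7)·(-4) + (-1.0)·(-2) - 2.3 = 6.5
errors² = [2.25, 1.96, 0.81]
MSE = 5.0200/3 = 1.6733

1.6733


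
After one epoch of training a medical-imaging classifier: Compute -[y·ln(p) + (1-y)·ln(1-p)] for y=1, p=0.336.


BCE = -[y·ln(p) + (1-y)·ln(1-p)]
= -1·ln(0.336) - 0
= -ln(0.336) = 1.0906

1.0906


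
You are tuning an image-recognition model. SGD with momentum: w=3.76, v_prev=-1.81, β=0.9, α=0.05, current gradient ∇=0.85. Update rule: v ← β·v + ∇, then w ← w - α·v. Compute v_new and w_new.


v_new = 0.9·-1.81 + 0.85 = -1.629 + 0.85 = -0.779
w_new = 3.76 - 0.05·-0.779 = 3.76 + 0.03895 = 3.79895

v_new=-0.779, w_new=3.79895


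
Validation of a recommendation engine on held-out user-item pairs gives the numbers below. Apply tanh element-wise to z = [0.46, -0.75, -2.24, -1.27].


tanh(0.46) = 0.4301
tanh(-0.75) = -0.6351
tanh(-2.24) = -0.9776
tanh(-1.27) = -0.8538
result = [0.4301, -0.6351, -0.9776, -0.8538]

[0.4301, -0.6351, -0.9776, -0.8538]


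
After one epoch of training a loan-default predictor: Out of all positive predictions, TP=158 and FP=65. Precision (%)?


Precision = TP/(TP+FP)
= 158/(158+65)
= 158/223 = 70.85%

70.85%


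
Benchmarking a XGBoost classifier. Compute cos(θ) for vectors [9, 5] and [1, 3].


A·B = 9·1 + 5·3 = 24
‖A‖ = √106 = 10.2956, ‖B‖ = √10 = 3.1623
cos = 24/(√106·√10) = 24/√1060 = 0.7372

0.7372


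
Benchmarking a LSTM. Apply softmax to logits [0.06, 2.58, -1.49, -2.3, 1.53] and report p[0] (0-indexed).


Exponentials: e^0.06=1.0618, e^2.58=13.1971, e^-1.49=0.2254, e^-2.3=0.1003, e^1.53=4.6182
Sum = 19.2028
Softmax = [0.0553, 0.6873, 0.0117, 0.0052, 0.2405]
p[0] = 1.0618/19.2028 = 0.0553

0.0553


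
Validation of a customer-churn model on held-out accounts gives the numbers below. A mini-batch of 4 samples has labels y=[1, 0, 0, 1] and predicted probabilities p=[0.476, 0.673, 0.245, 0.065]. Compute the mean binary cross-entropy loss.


L[0] = -ln(0.476) = 0.7423
L[1] = -ln(1-0.673) = -ln(0.327) = 1.1178
L[2] = -ln(1-0.245) = -ln(0.755) = 0.281
L[3] = -ln(0.065) = 2.7334
mean = (0.7423 + 1.1178 + 0.281 + 2.7334)/4 = 1.2186

1.2186


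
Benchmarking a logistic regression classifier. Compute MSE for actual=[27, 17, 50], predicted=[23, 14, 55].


Squared errors: (27-23)²=16, (17-14)²=9, (50-55)²=25
Sum = 50
MSE = 50/3 = 50/3

50/3


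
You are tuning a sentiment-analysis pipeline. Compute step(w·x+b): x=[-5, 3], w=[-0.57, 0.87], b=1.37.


z = (-5)·(-0.57) + (3)·(0.87) + 1.37
  = 6.83
step(z) = 1 (z≥0)

1


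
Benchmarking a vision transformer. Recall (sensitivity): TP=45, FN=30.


Recall = TP/(TP+FN)
= 45/(45+30)
= 45/75 = 60.0%

60.0%


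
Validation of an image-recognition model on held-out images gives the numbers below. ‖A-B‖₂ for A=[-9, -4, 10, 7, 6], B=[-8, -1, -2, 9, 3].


d = √((-9+ 8)² + (-4+ 1)² + (10+ 2)² + (7-9)² + (6-3)²)
  = √(1 + 9 + 144 + 4 + 9)
  = √167 = 12.9228

12.9228


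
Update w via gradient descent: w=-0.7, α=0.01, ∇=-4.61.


w_new = w - α·∇
= -0.7 - 0.01·-4.61
= -0.7 + 0.0461
= -0.6539

-0.6539


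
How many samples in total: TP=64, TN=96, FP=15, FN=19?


Total = TP + TN + FP + FN
= 64 + 96 + 15 + 19
= 194
(Predicted positive: 79, predicted negative: 115)

194


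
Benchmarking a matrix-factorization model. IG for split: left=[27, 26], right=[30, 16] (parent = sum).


Parent = [57, 42], H_parent = 0.9834
H_left = 0.9997 (n=53), H_right = 0.9321 (n=46)
H_children = (53/99)·0.9997 + (46/99)·0.9321 = 0.9683
IG = 0.9834 - 0.9683 = 0.0151

0.0151


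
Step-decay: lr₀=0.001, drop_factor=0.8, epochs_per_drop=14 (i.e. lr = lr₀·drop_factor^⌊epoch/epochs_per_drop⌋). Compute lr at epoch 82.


n_drops = ⌊82/14⌋ = 5
lr = 0.001·0.8^5 = 0.001·0.32768 = 0.00032768

0.00032768


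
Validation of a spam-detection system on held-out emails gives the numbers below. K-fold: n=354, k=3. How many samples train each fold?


Fold size = 354/3 = 118
Training per fold = 354 - 118 = 236

236


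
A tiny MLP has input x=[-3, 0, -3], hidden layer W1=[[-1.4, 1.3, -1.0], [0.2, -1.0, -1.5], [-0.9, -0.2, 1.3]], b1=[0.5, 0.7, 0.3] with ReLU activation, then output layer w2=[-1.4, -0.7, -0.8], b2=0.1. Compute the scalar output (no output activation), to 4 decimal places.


z1[0] = (-1.4)·(-3) + (1.3)·(0) + (-1.0)·(-3) + 0.5 = 7.7
z1[1] = (0.2)·(-3) + (-1.0)·(0) + (-1.5)·(-3) + 0.7 = 4.6
z1[2] = (-0.9)·(-3) + (-0.2)·(0) + (1.3)·(-3) + 0.3 = -0.9
h = ReLU(z1) = [7.7, 4.6, 0.0]
output = (-1.4)·(7.7) + (-0.7)·(4.6) + (-0.8)·(0.0) + 0.1 = -13.9

-13.9


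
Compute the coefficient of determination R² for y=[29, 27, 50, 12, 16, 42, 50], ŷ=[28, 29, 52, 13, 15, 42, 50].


ȳ = 32.2857
SS_res = Σ(y-ŷ)² = 11
SS_tot = Σ(y-ȳ)² = 1437.43
R² = 1 - SS_res/SS_tot = 1 - 0.0077 = 0.9923

0.9923


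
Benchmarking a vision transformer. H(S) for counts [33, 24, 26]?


Probabilities: [33/83, 24/83, 26/83] ≈ [0.3976, 0.2892, 0.3133]
H = -((33/83)·log₂(33/83) + (24/83)·log₂(24/83) + (26/83)·log₂(26/83))
  = 1.5712 bits

1.5712 bits


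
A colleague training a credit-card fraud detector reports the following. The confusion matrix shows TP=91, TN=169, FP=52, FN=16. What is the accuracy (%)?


Accuracy = (TP+TN)/(TP+TN+FP+FN)
= (91+169)/(328)
= 260/328 = 79.27%

79.27%


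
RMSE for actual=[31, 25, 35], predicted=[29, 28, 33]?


MSE = 17/3 = 5.6667
RMSE = √(17/3) = 2.3805

2.3805


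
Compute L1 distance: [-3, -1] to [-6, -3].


d = |-3+ 6| + |-1+ 3|
  = 3 + 2
  = 5

5


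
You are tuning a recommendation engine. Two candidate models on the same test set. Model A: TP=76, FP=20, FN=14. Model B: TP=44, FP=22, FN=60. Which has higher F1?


Model A: P=76/96=0.7917, R=76/90=0.8444, F1=2PR/(P+R)=2TP/(2TP+FP+FN)=152/186=0.8172
Model B: P=44/66=0.6667, R=44/104=0.4231, F1=2PR/(P+R)=2TP/(2TP+FP+FN)=88/170=0.5176
0.8172 > 0.5176 → Model A

Model A


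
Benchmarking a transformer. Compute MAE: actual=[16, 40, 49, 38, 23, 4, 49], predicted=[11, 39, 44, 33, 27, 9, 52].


Absolute errors: |16-11|=5, |40-39|=1, |49-44|=5, |38-33|=5, |23-27|=4, |4-9|=5, |49-52|=3
Sum = 28
MAE = 28/7 = 4

4


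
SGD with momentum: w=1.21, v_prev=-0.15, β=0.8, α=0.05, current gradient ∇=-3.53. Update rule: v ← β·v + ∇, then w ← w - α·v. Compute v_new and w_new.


v_new = 0.8·-0.15 - 3.53 = -0.12 - 3.53 = -3.65
w_new = 1.21 - 0.05·-3.65 = 1.21 + 0.1825 = 1.3925

v_new=-3.65, w_new=1.3925


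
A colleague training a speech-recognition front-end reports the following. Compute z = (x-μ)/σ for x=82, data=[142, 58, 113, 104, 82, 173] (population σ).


μ = 112, σ = 37.6431
z = (82 - 112)/37.6431 = -0.797

-0.797


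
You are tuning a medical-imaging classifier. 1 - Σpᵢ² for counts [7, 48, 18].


Probabilities: [7/73, 48/73, 18/73] ≈ [0.0959, 0.6575, 0.2466]
Σpᵢ² = (49 + 2304 + 324)/73² = 2677/5329
Gini = 1 - Σpᵢ² = 1 - 2677/5329 = 0.4977

0.4977


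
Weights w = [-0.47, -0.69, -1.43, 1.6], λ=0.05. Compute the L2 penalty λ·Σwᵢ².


‖w‖₂² = (-0.47)² + (-0.69)² + (-1.43)² + (1.6)²
     = 0.2209 + 0.4761 + 2.0449 + 2.56
     = 5.3019
λ·‖w‖₂² = 0.05·5.3019 = 0.265095

0.265095


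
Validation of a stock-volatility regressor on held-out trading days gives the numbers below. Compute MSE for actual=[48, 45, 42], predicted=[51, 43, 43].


Squared errors: (48-51)²=9, (45-43)²=4, (42-43)²=1
Sum = 14
MSE = 14/3 = 14/3

14/3


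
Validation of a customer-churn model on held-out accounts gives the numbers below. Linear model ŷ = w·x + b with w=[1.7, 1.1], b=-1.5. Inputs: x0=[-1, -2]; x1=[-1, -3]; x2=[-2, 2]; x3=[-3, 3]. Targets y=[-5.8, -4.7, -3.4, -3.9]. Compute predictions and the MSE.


ŷ0 = (1.7)·(-1) + (1.1)·(-2) - 1.5 = -5.4
ŷ1 = (1.7)·(-1) + (1.1)·(-3) - 1.5 = -6.5
ŷ2 = (1.7)·(-2) + (1.1)·(2) - 1.5 = -2.7
ŷ3 = (1.7)·(-3) + (1.1)·(3) - 1.5 = -3.3
errors² = [0.16, 3.24, 0.49, 0.36]
MSE = 4.2500/4 = 1.0625

1.0625


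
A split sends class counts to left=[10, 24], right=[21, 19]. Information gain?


Parent = [31, 43], H_parent = 0.9809
H_left = 0.874 (n=34), H_right = 0.9982 (n=40)
H_children = (34/74)·0.874 + (40/74)·0.9982 = 0.9411
IG = 0.9809 - 0.9411 = 0.0398

0.0398


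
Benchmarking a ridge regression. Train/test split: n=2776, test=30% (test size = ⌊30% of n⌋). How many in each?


Test = ⌊2776·30/100⌋ = 832
Train = 2776 - 832 = 1944

Train: 1944, Test: 832


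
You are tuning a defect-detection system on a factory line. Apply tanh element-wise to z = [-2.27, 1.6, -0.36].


tanh(-2.27) = -0.9789
tanh(1.6) = 0.9217
tanh(-0.36) = -0.3452
result = [-0.9789, 0.9217, -0.3452]

[-0.9789, 0.9217, -0.3452]


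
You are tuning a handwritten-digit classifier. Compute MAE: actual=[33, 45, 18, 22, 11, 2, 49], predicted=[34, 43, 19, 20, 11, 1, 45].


Absolute errors: |33-34|=1, |45-43|=2, |18-19|=1, |22-20|=2, |11-11|=0, |2-1|=1, |49-45|=4
Sum = 11
MAE = 11/7 = 11/7

11/7


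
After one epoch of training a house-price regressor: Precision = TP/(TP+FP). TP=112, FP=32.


Precision = TP/(TP+FP)
= 112/(112+32)
= 112/144 = 77.78%

77.78%


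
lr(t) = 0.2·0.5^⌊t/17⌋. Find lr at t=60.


n_drops = ⌊60/17⌋ = 3
lr = 0.2·0.5^3 = 0.2·0.125 = 0.025

0.025


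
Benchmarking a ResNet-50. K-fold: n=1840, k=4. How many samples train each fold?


Fold size = 1840/4 = 460
Training per fold = 1840 - 460 = 1380

1380


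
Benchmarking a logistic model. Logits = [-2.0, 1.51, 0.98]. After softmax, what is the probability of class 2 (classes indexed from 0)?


Exponentials: e^-2.0=0.1353, e^1.51=4.5267, e^0.98=2.6645
Sum = 7.3265
Softmax = [0.0185, 0.6179, 0.3637]
p[2] = 2.6645/7.3265 = 0.3637

0.3637


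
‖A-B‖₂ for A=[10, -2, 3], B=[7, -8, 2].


d = √((10-7)² + (-2+ 8)² + (3-2)²)
  = √(9 + 36 + 1)
  = √46 = 6.7823

6.7823


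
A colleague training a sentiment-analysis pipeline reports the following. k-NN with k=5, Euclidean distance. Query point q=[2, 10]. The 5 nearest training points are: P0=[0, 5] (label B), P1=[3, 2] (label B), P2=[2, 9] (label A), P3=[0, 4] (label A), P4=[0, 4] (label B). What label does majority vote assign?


d(q,P0) = 5.3852  (label B)
d(q,P1) = 8.0623  (label B)
d(q,P2) = 1.0  (label A)
d(q,P3) = 6.3246  (label A)
d(q,P4) = 6.3246  (label B)
Votes: A=2, B=3
Majority → B

B


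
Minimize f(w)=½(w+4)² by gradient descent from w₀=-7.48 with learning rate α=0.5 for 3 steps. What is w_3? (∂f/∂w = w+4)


step 1: grad = -7.48+4 = -3.48; w = -7.48 - 0.5·(-3.48) = -5.74
step 2: grad = -5.74+4 = -1.74; w = -5.74 - 0.5·(-1.74) = -4.87
step 3: grad = -4.87+4 = -0.87; w = -4.87 - 0.5·(-0.87) = -4.435

-4.435


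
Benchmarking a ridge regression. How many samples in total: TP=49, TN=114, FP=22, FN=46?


Total = TP + TN + FP + FN
= 49 + 114 + 22 + 46
= 231
(Predicted positive: 71, predicted negative: 160)

231


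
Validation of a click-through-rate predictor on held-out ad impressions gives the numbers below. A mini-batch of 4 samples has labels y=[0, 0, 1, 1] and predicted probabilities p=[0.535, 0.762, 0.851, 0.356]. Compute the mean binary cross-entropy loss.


L[0] = -ln(1-0.535) = -ln(0.465) = 0.7657
L[1] = -ln(1-0.762) = -ln(0.238) = 1.4355
L[2] = -ln(0.851) = 0.1613
L[3] = -ln(0.356) = 1.0328
mean = (0.7657 + 1.4355 + 0.1613 + 1.0328)/4 = 0.8488

0.8488


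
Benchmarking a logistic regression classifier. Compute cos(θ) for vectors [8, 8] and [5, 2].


A·B = 8·5 + 8·2 = 56
‖A‖ = √128 = 11.3137, ‖B‖ = √29 = 5.3852
cos = 56/(√128·√29) = 56/√3712 = 0.9191

0.9191


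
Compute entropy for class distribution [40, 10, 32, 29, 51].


Probabilities: [40/162, 10/162, 32/162, 29/162, 51/162] ≈ [0.2469, 0.0617, 0.1975, 0.179, 0.3148]
H = -((40/162)·log₂(40/162) + (10/162)·log₂(10/162) + (32/162)·log₂(32/162) + (29/162)·log₂(29/162) + (51/162)·log₂(51/162))
  = 2.1777 bits

2.1777 bits


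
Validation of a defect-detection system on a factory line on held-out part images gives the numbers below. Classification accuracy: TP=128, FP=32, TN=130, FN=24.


Accuracy = (TP+TN)/(TP+TN+FP+FN)
= (128+130)/(314)
= 258/314 = 82.17%

82.17%


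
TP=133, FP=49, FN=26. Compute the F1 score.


Precision = 133/182 = 0.7308
Recall = 133/159 = 0.8365
F1 = 2·P·R/(P+R) = 2·TP/(2·TP+FP+FN) = 266/(266+49+26) = 266/341 = 0.7801

0.7801


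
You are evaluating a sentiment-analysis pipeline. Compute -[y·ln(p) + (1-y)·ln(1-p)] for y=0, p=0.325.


BCE = -[y·ln(p) + (1-y)·ln(1-p)]
= -0 - 1·ln(1-0.325)
= -ln(0.675) = 0.393

0.393


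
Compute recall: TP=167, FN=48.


Recall = TP/(TP+FN)
= 167/(167+48)
= 167/215 = 77.67%

77.67%


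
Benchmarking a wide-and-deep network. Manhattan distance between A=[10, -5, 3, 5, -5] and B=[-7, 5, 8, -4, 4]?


d = |10+ 7| + |-5-5| + |3-8| + |5+ 4| + |-5-4|
  = 17 + 10 + 5 + 9 + 9
  = 50

50


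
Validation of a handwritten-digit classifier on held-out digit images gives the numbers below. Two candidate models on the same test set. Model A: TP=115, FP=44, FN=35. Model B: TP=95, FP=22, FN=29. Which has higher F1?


Model A: P=115/159=0.7233, R=115/150=0.7667, F1=2PR/(P+R)=2TP/(2TP+FP+FN)=230/309=0.7443
Model B: P=95/117=0.812, R=95/124=0.7661, F1=2PR/(P+R)=2TP/(2TP+FP+FN)=190/241=0.7884
0.7443 < 0.7884 → Model B

Model B


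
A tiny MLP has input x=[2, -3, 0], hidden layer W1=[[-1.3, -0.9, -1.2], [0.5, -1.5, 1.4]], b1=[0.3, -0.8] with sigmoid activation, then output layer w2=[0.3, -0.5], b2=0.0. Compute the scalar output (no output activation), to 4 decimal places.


z1[0] = (-1.3)·(2) + (-0.9)·(-3) + (-1.2)·(0) + 0.3 = 0.4
z1[1] = (0.5)·(2) + (-1.5)·(-3) + (1.4)·(0) - 0.8 = 4.7
h = sigmoid(z1) = [0.5987, 0.991]
output = (0.3)·(0.5987) + (-0.5)·(0.991) + 0.0 = -0.3159

-0.3159


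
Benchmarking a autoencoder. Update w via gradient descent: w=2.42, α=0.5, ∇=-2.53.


w_new = w - α·∇
= 2.42 - 0.5·-2.53
= 2.42 + 1.265
= 3.685

3.685


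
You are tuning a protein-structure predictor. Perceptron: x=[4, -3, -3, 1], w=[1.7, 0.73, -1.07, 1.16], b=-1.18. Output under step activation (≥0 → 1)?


z = (4)·(1.7) + (-3)·(0.73) + (-3)·(-1.07) + (1)·(1.16) - 1.18
  = 7.8
step(z) = 1 (z≥0)

1


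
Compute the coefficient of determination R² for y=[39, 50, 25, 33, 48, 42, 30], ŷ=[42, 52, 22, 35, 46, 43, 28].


ȳ = 38.1429
SS_res = Σ(y-ŷ)² = 35
SS_tot = Σ(y-ȳ)² = 518.86
R² = 1 - SS_res/SS_tot = 1 - 0.0675 = 0.9325

0.9325


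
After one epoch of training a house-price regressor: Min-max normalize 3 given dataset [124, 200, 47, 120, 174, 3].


min=3, max=200
(3-3)/(200-3) = 0/197 = 0.0

0.0


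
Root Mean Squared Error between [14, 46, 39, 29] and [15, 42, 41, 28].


MSE = 22/4 = 5.5
RMSE = √(22/4) = 2.3452

2.3452


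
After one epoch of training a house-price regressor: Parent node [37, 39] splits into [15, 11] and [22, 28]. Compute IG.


Parent = [37, 39], H_parent = 0.9995
H_left = 0.9829 (n=26), H_right = 0.9896 (n=50)
H_children = (26/76)·0.9829 + (50/76)·0.9896 = 0.9873
IG = 0.9995 - 0.9873 = 0.0122

0.0122


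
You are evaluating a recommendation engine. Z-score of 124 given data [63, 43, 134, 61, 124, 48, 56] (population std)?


μ = 75.5714, σ = 34.5041
z = (124 - 75.5714)/34.5041 = 1.4036

1.4036


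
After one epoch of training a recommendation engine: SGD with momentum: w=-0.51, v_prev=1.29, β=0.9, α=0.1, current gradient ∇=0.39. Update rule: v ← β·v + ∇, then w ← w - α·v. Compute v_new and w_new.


v_new = 0.9·1.29 + 0.39 = 1.161 + 0.39 = 1.551
w_new = -0.51 - 0.1·1.551 = -0.51 - 0.1551 = -0.6651

v_new=1.551, w_new=-0.6651
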